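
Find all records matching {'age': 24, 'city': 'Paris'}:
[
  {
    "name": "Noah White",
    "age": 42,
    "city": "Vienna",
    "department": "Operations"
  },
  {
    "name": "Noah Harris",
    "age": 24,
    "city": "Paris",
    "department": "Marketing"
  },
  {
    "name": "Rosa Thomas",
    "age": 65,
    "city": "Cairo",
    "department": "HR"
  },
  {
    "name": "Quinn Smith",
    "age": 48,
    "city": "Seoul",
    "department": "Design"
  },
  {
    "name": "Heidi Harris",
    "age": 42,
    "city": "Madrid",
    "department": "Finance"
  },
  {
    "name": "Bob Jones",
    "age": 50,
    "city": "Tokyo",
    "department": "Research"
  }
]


Search criteria: {'age': 24, 'city': 'Paris'}

Checking 6 records:
  Noah White: {age: 42, city: Vienna}
  Noah Harris: {age: 24, city: Paris} <-- MATCH
  Rosa Thomas: {age: 65, city: Cairo}
  Quinn Smith: {age: 48, city: Seoul}
  Heidi Harris: {age: 42, city: Madrid}
  Bob Jones: {age: 50, city: Tokyo}

Matches: ["Noah Harris"]

["Noah Harris"]


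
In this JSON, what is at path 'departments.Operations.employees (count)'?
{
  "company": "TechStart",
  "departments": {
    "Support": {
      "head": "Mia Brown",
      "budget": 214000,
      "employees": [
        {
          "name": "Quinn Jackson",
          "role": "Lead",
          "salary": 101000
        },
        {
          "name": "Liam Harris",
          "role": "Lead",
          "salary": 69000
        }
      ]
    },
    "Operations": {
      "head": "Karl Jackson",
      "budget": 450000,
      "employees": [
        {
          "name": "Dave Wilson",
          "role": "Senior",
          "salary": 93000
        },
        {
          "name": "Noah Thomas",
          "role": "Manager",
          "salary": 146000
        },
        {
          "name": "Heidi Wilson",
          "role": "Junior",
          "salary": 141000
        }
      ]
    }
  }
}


Path: departments.Operations.employees (count)

Navigate:
  -> departments
  -> Operations
  -> employees (array, length 3)

3


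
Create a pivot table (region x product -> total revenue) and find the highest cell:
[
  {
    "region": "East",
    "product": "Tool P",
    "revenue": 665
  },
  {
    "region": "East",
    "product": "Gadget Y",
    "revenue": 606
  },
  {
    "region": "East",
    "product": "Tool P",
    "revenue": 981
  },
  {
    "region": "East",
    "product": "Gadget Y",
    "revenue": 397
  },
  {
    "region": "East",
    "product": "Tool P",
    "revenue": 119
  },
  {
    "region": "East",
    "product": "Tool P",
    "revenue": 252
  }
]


Pivot: region (rows) x product (columns) -> total revenue

     Gadget Y      Tool P      
East          1003          2017  

Highest: East / Tool P = $2017

East / Tool P = $2017


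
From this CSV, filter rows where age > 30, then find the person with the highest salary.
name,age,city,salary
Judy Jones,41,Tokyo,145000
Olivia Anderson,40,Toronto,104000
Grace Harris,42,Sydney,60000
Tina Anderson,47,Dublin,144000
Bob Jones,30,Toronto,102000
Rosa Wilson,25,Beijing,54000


Filter: age > 30
Sort by: salary (descending)

Filtered records (4):
  Judy Jones, age 41, salary $145000
  Tina Anderson, age 47, salary $144000
  Olivia Anderson, age 40, salary $104000
  Grace Harris, age 42, salary $60000

Highest salary: Judy Jones ($145000)

Judy Jones


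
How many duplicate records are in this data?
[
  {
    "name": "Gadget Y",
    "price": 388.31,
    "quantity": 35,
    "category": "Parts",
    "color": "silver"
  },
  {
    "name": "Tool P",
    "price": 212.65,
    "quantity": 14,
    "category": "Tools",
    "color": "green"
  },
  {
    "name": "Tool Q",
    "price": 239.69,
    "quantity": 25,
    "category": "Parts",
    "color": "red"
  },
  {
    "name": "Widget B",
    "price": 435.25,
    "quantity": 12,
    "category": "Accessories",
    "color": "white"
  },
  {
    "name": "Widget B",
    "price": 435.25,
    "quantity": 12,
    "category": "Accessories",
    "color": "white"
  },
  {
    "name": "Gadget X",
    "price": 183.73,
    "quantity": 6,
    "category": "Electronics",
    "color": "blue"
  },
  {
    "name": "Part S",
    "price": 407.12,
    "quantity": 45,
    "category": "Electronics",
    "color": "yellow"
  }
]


Checking 7 records for duplicates:

  Row 1: Gadget Y ($388.31, qty 35)
  Row 2: Tool P ($212.65, qty 14)
  Row 3: Tool Q ($239.69, qty 25)
  Row 4: Widget B ($435.25, qty 12)
  Row 5: Widget B ($435.25, qty 12) <-- DUPLICATE
  Row 6: Gadget X ($183.73, qty 6)
  Row 7: Part S ($407.12, qty 45)

Duplicates found: 1
Unique records: 6

1 duplicates, 6 unique


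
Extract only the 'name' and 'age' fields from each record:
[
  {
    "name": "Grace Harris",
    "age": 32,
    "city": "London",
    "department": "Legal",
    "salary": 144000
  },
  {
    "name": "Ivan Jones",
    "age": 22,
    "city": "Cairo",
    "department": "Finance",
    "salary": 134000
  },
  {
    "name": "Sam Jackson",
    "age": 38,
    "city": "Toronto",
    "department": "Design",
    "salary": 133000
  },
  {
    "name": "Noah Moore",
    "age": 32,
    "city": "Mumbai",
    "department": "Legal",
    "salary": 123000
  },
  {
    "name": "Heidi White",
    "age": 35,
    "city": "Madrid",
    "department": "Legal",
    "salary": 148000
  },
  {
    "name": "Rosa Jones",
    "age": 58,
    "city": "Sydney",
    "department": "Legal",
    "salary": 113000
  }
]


Original: 6 records with fields: name, age, city, department, salary
Keep: ['name', 'age']
Drop: ['city', 'department', 'salary']
Result: 6 records, 2 fields each

[
  {
    "name": "Grace Harris",
    "age": 32
  },
  {
    "name": "Ivan Jones",
    "age": 22
  },
  {
    "name": "Sam Jackson",
    "age": 38
  },
  {
    "name": "Noah Moore",
    "age": 32
  },
  {
    "name": "Heidi White",
    "age": 35
  },
  {
    "name": "Rosa Jones",
    "age": 58
  }
]


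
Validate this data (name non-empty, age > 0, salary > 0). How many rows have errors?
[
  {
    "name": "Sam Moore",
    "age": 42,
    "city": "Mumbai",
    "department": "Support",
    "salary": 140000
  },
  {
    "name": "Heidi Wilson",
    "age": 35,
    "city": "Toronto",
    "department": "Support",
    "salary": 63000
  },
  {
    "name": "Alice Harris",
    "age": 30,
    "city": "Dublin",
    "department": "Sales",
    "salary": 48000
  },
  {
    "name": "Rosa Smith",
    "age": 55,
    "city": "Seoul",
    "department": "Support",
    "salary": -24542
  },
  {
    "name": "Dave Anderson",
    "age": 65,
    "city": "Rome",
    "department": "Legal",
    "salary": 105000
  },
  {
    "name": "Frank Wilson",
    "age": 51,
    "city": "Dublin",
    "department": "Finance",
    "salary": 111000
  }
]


Validating 6 records:
Rules: name non-empty, age > 0, salary > 0

  Row 1 (Sam Moore): OK
  Row 2 (Heidi Wilson): OK
  Row 3 (Alice Harris): OK
  Row 4 (Rosa Smith): negative salary: -24542
  Row 5 (Dave Anderson): OK
  Row 6 (Frank Wilson): OK

Total errors: 1

1 errors


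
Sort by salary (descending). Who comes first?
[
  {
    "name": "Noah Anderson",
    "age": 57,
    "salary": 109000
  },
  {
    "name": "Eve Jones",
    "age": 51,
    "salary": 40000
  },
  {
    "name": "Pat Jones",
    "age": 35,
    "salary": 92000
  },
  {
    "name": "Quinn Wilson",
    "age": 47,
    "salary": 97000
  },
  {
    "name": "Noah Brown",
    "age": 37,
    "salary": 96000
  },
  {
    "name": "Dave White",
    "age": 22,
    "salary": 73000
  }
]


Sort by: salary (descending)

Sorted order:
  1. Noah Anderson (salary = 109000)
  2. Quinn Wilson (salary = 97000)
  3. Noah Brown (salary = 96000)
  4. Pat Jones (salary = 92000)
  5. Dave White (salary = 73000)
  6. Eve Jones (salary = 40000)

First: Noah Anderson

Noah Anderson


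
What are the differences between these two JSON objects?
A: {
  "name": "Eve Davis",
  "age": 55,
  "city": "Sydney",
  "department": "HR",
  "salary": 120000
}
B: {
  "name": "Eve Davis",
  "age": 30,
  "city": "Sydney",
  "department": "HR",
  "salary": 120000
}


Comparing each field (in key order):
  name: same
  age: DIFFERENT
  city: same
  department: same
  salary: same
Differences:
  age: 55 -> 30

1 field(s) changed

1 change: age


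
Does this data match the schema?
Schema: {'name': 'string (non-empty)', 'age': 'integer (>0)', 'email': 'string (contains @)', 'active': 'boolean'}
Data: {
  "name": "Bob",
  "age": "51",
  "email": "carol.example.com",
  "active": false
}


Validating each field against schema:
  name: OK (non-empty string)
  age: FAIL ("51" is not an integer)
  email: FAIL ("carol.example.com" does not contain @)
  active: OK (boolean)

Result: INVALID (2 errors: age, email)

INVALID (2 errors: age, email)


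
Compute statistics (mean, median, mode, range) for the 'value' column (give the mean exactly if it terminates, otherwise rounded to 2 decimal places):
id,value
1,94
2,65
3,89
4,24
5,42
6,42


Data: [94, 65, 89, 24, 42, 42]
Count: 6
Sum: 356
Mean: 356/6 ≈ 59.33 (rounded to 2 decimal places)
Sorted: [24, 42, 42, 65, 89, 94]
Median: 53.5
Mode: 42 (2 times)
Range: 94 - 24 = 70
Min: 24, Max: 94

mean≈59.33, median=53.5, mode=42, range=70


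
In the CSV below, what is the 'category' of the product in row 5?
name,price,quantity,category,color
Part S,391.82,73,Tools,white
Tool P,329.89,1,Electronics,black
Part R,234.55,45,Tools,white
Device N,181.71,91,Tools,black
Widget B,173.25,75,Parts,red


Query: Row 5 ('Widget B'), column 'category'
Value: Parts

Parts


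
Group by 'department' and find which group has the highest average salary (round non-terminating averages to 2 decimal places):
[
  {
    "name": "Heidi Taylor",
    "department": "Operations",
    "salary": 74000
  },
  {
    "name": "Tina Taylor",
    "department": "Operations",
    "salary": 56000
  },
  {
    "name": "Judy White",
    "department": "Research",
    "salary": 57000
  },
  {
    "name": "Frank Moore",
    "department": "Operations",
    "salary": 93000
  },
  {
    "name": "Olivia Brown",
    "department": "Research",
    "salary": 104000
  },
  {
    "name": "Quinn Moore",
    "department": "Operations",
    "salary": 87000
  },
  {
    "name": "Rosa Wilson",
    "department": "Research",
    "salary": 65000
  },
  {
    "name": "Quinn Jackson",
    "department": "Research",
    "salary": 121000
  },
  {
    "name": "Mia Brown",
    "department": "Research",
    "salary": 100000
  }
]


Group by: department

Groups:
  Operations: 4 people, avg salary = 310000/4 = $77500
  Research: 5 people, avg salary = 447000/5 = $89400

Highest average salary: Research ($89400)

Research ($89400)


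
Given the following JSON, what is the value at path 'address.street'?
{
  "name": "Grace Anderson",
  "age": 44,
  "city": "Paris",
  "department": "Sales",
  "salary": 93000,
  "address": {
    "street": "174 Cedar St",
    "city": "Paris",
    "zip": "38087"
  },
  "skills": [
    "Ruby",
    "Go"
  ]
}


Query: address.street
Path: address -> street
Value: 174 Cedar St

174 Cedar St


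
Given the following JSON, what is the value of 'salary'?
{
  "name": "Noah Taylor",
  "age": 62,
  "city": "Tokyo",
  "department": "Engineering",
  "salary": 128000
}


Looking up field 'salary'
Value: 128000

128000


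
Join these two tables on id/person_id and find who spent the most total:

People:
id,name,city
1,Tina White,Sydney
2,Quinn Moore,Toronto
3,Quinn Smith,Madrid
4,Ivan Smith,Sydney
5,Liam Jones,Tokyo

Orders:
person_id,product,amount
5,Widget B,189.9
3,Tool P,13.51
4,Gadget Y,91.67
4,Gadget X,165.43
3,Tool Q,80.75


Join on: people.id = orders.person_id

Joined rows:
  Liam Jones (Tokyo) bought Widget B for $189.9
  Quinn Smith (Madrid) bought Tool P for $13.51
  Ivan Smith (Sydney) bought Gadget Y for $91.67
  Ivan Smith (Sydney) bought Gadget X for $165.43
  Quinn Smith (Madrid) bought Tool Q for $80.75

Total per person:
  Ivan Smith: $257.10
  Liam Jones: $189.90
  Quinn Smith: $94.26

Top spender: Ivan Smith ($257.10)

Ivan Smith ($257.10)


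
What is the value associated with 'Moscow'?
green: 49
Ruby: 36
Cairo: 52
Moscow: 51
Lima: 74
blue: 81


Looking up key 'Moscow'
Value: 51

51


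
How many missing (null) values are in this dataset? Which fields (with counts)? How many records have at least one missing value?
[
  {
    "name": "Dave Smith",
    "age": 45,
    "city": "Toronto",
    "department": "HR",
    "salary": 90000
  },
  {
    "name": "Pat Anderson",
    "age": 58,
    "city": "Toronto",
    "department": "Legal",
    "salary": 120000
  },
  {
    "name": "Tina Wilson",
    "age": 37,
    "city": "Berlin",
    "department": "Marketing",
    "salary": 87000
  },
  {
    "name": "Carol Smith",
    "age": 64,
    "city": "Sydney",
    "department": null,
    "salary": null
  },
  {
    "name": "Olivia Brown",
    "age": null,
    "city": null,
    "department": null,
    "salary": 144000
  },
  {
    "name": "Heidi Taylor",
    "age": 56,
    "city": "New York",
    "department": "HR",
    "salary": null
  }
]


Checking for missing (null) values in 6 records:

  Dave Smith: complete
  Pat Anderson: complete
  Tina Wilson: complete
  Carol Smith: department, salary
  Olivia Brown: age, city, department
  Heidi Taylor: salary

Per field:
  name: 0 missing
  age: 1 missing
  city: 1 missing
  department: 2 missing
  salary: 2 missing

Total missing values: 6
Records with any missing: 3

6 missing values (age: 1, city: 1, department: 2, salary: 2); 3 incomplete records


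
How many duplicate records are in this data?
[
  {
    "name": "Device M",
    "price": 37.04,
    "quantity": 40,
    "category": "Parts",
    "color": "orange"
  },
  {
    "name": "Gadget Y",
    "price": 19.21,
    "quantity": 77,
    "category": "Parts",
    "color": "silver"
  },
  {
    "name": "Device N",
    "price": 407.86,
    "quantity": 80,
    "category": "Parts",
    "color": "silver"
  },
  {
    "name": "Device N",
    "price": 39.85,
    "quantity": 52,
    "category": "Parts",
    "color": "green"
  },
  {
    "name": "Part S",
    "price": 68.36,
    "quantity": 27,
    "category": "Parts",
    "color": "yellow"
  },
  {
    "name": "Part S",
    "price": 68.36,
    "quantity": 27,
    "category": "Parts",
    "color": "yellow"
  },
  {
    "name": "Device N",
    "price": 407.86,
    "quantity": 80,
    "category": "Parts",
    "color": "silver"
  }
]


Checking 7 records for duplicates:

  Row 1: Device M ($37.04, qty 40)
  Row 2: Gadget Y ($19.21, qty 77)
  Row 3: Device N ($407.86, qty 80)
  Row 4: Device N ($39.85, qty 52)
  Row 5: Part S ($68.36, qty 27)
  Row 6: Part S ($68.36, qty 27) <-- DUPLICATE
  Row 7: Device N ($407.86, qty 80) <-- DUPLICATE

Duplicates found: 2
Unique records: 5

2 duplicates, 5 unique


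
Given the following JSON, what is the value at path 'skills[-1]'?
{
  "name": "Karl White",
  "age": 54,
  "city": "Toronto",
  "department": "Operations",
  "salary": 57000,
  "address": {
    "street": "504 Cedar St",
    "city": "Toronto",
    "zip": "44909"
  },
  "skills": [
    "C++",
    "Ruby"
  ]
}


Query: skills[-1]
Path: skills -> last element
Value: Ruby

Ruby


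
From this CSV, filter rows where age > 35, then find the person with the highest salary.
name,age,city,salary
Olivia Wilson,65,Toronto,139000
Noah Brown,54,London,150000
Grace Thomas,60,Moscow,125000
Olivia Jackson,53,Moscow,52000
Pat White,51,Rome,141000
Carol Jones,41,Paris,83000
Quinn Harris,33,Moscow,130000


Filter: age > 35
Sort by: salary (descending)

Filtered records (6):
  Noah Brown, age 54, salary $150000
  Pat White, age 51, salary $141000
  Olivia Wilson, age 65, salary $139000
  Grace Thomas, age 60, salary $125000
  Carol Jones, age 41, salary $83000
  Olivia Jackson, age 53, salary $52000

Highest salary: Noah Brown ($150000)

Noah Brown


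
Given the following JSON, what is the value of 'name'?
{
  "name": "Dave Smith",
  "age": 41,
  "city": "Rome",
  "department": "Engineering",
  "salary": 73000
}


Looking up field 'name'
Value: Dave Smith

Dave Smith


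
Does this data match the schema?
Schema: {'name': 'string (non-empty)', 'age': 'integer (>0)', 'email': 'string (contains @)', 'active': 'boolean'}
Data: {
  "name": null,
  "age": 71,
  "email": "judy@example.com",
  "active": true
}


Validating each field against schema:
  name: FAIL (null is not a string)
  age: OK (positive integer)
  email: OK (string with @)
  active: OK (boolean)

Result: INVALID (1 error: name)

INVALID (1 error: name)


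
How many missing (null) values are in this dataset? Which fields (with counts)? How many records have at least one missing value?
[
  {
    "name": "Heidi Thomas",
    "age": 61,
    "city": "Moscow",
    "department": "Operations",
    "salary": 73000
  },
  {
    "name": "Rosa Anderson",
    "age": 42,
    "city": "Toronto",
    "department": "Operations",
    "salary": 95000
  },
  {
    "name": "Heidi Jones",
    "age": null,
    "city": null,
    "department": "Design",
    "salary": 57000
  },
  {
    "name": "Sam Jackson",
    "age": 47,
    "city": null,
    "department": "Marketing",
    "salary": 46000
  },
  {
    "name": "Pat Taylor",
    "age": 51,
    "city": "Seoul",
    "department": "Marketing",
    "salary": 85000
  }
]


Checking for missing (null) values in 5 records:

  Heidi Thomas: complete
  Rosa Anderson: complete
  Heidi Jones: age, city
  Sam Jackson: city
  Pat Taylor: complete

Per field:
  name: 0 missing
  age: 1 missing
  city: 2 missing
  department: 0 missing
  salary: 0 missing

Total missing values: 3
Records with any missing: 2

3 missing values (age: 1, city: 2); 2 incomplete records


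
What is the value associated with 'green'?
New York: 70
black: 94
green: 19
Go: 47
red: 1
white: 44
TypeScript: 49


Looking up key 'green'
Value: 19

19


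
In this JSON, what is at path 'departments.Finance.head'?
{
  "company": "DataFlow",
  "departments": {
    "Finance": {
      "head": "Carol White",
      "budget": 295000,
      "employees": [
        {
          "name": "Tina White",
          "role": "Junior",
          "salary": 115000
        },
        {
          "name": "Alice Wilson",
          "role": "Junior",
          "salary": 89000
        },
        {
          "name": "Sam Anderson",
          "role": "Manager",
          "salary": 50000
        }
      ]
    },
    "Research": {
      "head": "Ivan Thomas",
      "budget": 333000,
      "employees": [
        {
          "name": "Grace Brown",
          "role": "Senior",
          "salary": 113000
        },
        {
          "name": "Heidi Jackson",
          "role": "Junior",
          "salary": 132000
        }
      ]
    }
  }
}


Path: departments.Finance.head

Navigate:
  -> departments
  -> Finance
  -> head = 'Carol White'

Carol White


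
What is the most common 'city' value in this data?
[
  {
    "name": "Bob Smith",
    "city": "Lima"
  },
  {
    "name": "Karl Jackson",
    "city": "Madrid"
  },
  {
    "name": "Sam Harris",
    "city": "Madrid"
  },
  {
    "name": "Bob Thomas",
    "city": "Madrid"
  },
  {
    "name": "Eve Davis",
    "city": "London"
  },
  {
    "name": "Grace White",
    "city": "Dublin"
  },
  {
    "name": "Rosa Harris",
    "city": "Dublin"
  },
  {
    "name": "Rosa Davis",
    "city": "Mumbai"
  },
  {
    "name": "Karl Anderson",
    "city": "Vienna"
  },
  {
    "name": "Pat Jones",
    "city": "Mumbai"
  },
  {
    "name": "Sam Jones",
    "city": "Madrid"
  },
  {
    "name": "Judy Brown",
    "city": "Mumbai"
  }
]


Counting 'city' values across 12 records:

  Madrid: 4 ####
  Mumbai: 3 ###
  Dublin: 2 ##
  Lima: 1 #
  London: 1 #
  Vienna: 1 #

Most common: Madrid (4 times)

Madrid (4 times)


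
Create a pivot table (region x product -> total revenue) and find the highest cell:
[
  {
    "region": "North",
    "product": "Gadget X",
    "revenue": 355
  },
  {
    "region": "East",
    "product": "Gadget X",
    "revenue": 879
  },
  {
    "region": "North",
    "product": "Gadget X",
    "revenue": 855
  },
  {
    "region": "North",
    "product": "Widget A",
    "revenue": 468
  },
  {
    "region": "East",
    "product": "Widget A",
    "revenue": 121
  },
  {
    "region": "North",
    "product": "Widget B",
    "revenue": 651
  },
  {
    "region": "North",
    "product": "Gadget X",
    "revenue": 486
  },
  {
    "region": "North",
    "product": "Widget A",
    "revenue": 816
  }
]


Pivot: region (rows) x product (columns) -> total revenue

     Gadget X      Widget A      Widget B    
East           879           121             0  
North         1696          1284           651  

Highest: North / Gadget X = $1696

North / Gadget X = $1696


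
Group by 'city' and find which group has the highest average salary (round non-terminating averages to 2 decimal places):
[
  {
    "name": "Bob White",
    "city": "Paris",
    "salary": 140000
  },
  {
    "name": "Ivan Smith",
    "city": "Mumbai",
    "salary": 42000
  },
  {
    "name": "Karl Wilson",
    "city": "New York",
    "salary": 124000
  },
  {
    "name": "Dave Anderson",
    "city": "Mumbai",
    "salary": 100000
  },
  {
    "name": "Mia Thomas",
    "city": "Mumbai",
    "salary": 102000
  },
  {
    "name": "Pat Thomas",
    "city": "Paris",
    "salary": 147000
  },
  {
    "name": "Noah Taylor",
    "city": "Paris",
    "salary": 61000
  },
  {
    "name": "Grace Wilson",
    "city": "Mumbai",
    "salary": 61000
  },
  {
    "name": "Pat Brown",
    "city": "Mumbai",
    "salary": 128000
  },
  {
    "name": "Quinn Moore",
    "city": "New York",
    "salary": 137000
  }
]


Group by: city

Groups:
  Mumbai: 5 people, avg salary = 433000/5 = $86600
  New York: 2 people, avg salary = 261000/2 = $130500
  Paris: 3 people, avg salary = 348000/3 = $116000

Highest average salary: New York ($130500)

New York ($130500)


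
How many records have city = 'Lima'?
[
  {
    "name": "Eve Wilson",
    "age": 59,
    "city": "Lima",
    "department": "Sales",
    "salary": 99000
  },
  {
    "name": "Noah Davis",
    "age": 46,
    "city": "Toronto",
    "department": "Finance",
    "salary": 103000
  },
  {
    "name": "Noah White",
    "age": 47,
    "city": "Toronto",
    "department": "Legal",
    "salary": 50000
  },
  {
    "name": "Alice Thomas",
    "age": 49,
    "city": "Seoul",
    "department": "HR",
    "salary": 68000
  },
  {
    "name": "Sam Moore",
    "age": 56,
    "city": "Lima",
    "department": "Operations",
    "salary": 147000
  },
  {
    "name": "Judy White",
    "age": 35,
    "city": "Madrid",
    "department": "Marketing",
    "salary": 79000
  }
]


Data: 6 records
Condition: city = 'Lima'

Checking each record:
  Eve Wilson: Lima MATCH
  Noah Davis: Toronto
  Noah White: Toronto
  Alice Thomas: Seoul
  Sam Moore: Lima MATCH
  Judy White: Madrid

Count: 2

2


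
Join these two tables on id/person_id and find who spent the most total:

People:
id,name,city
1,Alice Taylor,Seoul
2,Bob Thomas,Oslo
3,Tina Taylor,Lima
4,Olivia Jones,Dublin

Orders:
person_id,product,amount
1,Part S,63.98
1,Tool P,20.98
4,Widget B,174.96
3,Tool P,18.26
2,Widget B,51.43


Join on: people.id = orders.person_id

Joined rows:
  Alice Taylor (Seoul) bought Part S for $63.98
  Alice Taylor (Seoul) bought Tool P for $20.98
  Olivia Jones (Dublin) bought Widget B for $174.96
  Tina Taylor (Lima) bought Tool P for $18.26
  Bob Thomas (Oslo) bought Widget B for $51.43

Total per person:
  Olivia Jones: $174.96
  Alice Taylor: $84.96
  Bob Thomas: $51.43
  Tina Taylor: $18.26

Top spender: Olivia Jones ($174.96)

Olivia Jones ($174.96)


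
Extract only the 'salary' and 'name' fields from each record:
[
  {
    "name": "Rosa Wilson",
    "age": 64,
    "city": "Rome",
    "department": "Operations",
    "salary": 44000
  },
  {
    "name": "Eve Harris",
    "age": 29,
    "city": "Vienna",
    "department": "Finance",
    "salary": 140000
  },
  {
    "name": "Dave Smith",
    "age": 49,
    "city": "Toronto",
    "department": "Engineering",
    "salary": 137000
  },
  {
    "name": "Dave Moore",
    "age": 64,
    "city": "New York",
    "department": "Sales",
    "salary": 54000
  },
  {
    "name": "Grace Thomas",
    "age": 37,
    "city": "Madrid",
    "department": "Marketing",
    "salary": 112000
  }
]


Original: 5 records with fields: name, age, city, department, salary
Keep: ['salary', 'name']
Drop: ['age', 'city', 'department']
Result: 5 records, 2 fields each

[
  {
    "salary": 44000,
    "name": "Rosa Wilson"
  },
  {
    "salary": 140000,
    "name": "Eve Harris"
  },
  {
    "salary": 137000,
    "name": "Dave Smith"
  },
  {
    "salary": 54000,
    "name": "Dave Moore"
  },
  {
    "salary": 112000,
    "name": "Grace Thomas"
  }
]


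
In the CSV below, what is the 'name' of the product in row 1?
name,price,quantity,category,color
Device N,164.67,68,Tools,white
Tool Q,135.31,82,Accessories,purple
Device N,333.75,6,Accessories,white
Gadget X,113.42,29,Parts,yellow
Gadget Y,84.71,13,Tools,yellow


Query: Row 1 ('Device N'), column 'name'
Value: Device N

Device N


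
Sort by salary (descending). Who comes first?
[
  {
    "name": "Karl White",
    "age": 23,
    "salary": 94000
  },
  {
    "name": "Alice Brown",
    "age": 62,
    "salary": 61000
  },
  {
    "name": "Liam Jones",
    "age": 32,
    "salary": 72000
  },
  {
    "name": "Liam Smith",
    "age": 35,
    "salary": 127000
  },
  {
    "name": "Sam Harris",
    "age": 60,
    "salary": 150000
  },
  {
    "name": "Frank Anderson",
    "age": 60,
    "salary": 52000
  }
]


Sort by: salary (descending)

Sorted order:
  1. Sam Harris (salary = 150000)
  2. Liam Smith (salary = 127000)
  3. Karl White (salary = 94000)
  4. Liam Jones (salary = 72000)
  5. Alice Brown (salary = 61000)
  6. Frank Anderson (salary = 52000)

First: Sam Harris

Sam Harris


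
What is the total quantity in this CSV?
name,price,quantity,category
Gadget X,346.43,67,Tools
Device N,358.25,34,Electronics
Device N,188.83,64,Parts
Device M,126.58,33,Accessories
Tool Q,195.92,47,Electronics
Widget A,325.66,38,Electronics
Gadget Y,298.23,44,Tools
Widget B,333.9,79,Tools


Computing total quantity:
Values: [67, 34, 64, 33, 47, 38, 44, 79]
Sum = 406

406


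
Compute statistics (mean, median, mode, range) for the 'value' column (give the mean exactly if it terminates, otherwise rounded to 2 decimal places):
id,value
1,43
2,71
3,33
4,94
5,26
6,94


Data: [43, 71, 33, 94, 26, 94]
Count: 6
Sum: 361
Mean: 361/6 ≈ 60.17 (rounded to 2 decimal places)
Sorted: [26, 33, 43, 71, 94, 94]
Median: 57.0
Mode: 94 (2 times)
Range: 94 - 26 = 68
Min: 26, Max: 94

mean≈60.17, median=57.0, mode=94, range=68


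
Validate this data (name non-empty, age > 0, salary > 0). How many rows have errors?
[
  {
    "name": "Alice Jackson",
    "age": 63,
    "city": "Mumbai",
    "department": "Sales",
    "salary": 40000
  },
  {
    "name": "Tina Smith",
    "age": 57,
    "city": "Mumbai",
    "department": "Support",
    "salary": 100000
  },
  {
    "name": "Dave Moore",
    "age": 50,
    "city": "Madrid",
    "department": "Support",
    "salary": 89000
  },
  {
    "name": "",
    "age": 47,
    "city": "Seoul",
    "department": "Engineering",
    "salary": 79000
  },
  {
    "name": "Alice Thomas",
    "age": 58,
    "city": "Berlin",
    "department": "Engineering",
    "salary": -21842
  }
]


Validating 5 records:
Rules: name non-empty, age > 0, salary > 0

  Row 1 (Alice Jackson): OK
  Row 2 (Tina Smith): OK
  Row 3 (Dave Moore): OK
  Row 4 (???): empty name
  Row 5 (Alice Thomas): negative salary: -21842

Total errors: 2

2 errors


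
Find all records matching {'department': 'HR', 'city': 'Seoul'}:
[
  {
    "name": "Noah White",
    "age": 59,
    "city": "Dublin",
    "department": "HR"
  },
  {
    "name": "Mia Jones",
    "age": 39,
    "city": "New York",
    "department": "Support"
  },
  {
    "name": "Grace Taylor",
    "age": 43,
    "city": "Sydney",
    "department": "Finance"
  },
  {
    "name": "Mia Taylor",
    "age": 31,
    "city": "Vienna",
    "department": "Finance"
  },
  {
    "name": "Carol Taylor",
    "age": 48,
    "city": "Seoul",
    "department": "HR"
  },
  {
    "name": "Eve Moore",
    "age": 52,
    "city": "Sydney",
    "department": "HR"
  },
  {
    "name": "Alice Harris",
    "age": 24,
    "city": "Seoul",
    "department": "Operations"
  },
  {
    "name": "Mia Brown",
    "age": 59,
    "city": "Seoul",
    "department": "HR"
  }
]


Search criteria: {'department': 'HR', 'city': 'Seoul'}

Checking 8 records:
  Noah White: {department: HR, city: Dublin}
  Mia Jones: {department: Support, city: New York}
  Grace Taylor: {department: Finance, city: Sydney}
  Mia Taylor: {department: Finance, city: Vienna}
  Carol Taylor: {department: HR, city: Seoul} <-- MATCH
  Eve Moore: {department: HR, city: Sydney}
  Alice Harris: {department: Operations, city: Seoul}
  Mia Brown: {department: HR, city: Seoul} <-- MATCH

Matches: ["Carol Taylor", "Mia Brown"]

["Carol Taylor", "Mia Brown"]


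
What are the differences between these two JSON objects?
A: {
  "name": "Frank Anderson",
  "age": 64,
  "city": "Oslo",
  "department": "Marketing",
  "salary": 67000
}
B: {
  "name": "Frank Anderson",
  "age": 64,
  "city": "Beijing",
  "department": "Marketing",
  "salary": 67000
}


Comparing each field (in key order):
  name: same
  age: same
  city: DIFFERENT
  department: same
  salary: same
Differences:
  city: Oslo -> Beijing

1 field(s) changed

1 change: city


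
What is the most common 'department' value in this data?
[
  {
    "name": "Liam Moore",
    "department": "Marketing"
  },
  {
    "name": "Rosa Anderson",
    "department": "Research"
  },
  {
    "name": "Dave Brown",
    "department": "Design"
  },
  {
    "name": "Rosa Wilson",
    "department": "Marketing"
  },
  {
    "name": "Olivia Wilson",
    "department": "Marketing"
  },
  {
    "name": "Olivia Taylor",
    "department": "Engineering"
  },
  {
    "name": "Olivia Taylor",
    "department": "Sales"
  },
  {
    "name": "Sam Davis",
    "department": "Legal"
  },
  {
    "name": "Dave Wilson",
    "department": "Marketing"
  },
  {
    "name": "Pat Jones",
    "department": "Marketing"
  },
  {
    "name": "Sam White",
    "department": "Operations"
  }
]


Counting 'department' values across 11 records:

  Marketing: 5 #####
  Research: 1 #
  Design: 1 #
  Engineering: 1 #
  Sales: 1 #
  Legal: 1 #
  Operations: 1 #

Most common: Marketing (5 times)

Marketing (5 times)


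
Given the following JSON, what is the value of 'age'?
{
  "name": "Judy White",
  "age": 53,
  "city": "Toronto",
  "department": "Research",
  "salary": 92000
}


Looking up field 'age'
Value: 53

53


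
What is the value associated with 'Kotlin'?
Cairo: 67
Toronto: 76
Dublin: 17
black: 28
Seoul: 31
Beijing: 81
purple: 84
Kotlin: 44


Looking up key 'Kotlin'
Value: 44

44


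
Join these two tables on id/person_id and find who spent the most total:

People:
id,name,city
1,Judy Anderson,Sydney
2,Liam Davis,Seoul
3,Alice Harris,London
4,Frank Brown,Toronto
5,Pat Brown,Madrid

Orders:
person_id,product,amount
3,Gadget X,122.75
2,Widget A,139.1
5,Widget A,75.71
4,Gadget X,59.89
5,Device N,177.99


Join on: people.id = orders.person_id

Joined rows:
  Alice Harris (London) bought Gadget X for $122.75
  Liam Davis (Seoul) bought Widget A for $139.1
  Pat Brown (Madrid) bought Widget A for $75.71
  Frank Brown (Toronto) bought Gadget X for $59.89
  Pat Brown (Madrid) bought Device N for $177.99

Total per person:
  Pat Brown: $253.70
  Liam Davis: $139.10
  Alice Harris: $122.75
  Frank Brown: $59.89

Top spender: Pat Brown ($253.70)

Pat Brown ($253.70)


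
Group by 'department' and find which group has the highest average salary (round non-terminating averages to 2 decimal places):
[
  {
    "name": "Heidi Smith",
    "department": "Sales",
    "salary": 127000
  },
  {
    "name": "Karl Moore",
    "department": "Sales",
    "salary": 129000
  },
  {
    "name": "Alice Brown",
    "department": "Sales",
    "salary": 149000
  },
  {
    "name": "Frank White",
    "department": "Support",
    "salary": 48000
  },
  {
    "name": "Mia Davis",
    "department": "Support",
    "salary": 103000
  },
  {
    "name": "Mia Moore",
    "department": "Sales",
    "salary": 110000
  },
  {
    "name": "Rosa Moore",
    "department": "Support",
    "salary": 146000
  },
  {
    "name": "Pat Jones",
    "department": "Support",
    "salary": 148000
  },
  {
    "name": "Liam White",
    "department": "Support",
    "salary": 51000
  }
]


Group by: department

Groups:
  Sales: 4 people, avg salary = 515000/4 = $128750
  Support: 5 people, avg salary = 496000/5 = $99200

Highest average salary: Sales ($128750)

Sales ($128750)


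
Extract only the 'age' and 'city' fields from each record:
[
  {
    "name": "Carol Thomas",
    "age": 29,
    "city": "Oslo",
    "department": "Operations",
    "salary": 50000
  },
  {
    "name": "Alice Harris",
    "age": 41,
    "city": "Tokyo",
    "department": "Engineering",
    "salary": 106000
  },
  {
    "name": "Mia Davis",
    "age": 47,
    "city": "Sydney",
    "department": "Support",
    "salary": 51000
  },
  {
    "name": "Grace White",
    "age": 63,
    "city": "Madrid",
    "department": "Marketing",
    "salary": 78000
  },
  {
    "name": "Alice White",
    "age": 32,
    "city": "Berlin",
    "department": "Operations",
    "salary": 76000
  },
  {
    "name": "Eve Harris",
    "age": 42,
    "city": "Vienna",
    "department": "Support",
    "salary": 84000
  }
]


Original: 6 records with fields: name, age, city, department, salary
Keep: ['age', 'city']
Drop: ['name', 'department', 'salary']
Result: 6 records, 2 fields each

[
  {
    "age": 29,
    "city": "Oslo"
  },
  {
    "age": 41,
    "city": "Tokyo"
  },
  {
    "age": 47,
    "city": "Sydney"
  },
  {
    "age": 63,
    "city": "Madrid"
  },
  {
    "age": 32,
    "city": "Berlin"
  },
  {
    "age": 42,
    "city": "Vienna"
  }
]


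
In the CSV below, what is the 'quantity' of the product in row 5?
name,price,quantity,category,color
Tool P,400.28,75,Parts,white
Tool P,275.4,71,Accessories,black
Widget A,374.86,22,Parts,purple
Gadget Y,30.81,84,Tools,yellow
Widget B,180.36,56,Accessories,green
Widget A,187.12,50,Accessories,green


Query: Row 5 ('Widget B'), column 'quantity'
Value: 56

56


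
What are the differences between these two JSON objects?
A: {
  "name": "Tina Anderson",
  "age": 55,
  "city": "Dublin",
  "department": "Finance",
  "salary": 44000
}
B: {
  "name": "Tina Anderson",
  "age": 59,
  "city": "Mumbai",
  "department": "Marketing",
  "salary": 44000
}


Comparing each field (in key order):
  name: same
  age: DIFFERENT
  city: DIFFERENT
  department: DIFFERENT
  salary: same
Differences:
  age: 55 -> 59
  city: Dublin -> Mumbai
  department: Finance -> Marketing

3 field(s) changed

3 changes: age, city, department


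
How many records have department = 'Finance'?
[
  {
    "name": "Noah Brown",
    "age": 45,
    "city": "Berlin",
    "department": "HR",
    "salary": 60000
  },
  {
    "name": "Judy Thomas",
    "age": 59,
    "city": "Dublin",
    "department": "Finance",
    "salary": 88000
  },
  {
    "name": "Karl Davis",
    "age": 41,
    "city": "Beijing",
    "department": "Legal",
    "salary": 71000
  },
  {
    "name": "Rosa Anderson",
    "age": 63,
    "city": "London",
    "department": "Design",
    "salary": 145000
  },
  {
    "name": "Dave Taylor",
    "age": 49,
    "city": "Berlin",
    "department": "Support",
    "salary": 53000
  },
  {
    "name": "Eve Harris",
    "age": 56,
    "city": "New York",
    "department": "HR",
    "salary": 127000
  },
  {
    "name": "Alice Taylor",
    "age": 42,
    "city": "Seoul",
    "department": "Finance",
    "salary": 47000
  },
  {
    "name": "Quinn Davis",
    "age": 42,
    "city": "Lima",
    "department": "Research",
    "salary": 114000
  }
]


Data: 8 records
Condition: department = 'Finance'

Checking each record:
  Noah Brown: HR
  Judy Thomas: Finance MATCH
  Karl Davis: Legal
  Rosa Anderson: Design
  Dave Taylor: Support
  Eve Harris: HR
  Alice Taylor: Finance MATCH
  Quinn Davis: Research

Count: 2

2


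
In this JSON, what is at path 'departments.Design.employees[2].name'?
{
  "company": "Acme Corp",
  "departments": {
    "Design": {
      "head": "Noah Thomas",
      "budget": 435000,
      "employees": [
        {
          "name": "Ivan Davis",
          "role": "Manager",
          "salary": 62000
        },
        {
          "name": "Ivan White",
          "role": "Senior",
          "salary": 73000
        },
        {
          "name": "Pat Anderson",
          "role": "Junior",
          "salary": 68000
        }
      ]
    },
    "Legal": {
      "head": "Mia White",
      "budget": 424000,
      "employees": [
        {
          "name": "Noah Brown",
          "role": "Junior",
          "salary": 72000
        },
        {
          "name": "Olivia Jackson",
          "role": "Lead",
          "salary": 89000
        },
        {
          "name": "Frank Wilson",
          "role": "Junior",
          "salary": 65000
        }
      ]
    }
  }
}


Path: departments.Design.employees[2].name

Navigate:
  -> departments
  -> Design
  -> employees[2].name = 'Pat Anderson'

Pat Anderson


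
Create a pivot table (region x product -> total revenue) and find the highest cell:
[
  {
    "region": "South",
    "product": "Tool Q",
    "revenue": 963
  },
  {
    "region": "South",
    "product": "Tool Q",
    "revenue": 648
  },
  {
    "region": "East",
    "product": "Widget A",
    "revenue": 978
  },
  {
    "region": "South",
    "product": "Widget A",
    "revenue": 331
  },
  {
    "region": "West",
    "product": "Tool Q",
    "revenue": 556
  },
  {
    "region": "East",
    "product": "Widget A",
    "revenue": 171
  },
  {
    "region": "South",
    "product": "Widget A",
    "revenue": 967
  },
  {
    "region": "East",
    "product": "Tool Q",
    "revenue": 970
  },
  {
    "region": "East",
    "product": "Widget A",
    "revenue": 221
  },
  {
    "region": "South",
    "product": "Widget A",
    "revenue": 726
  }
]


Pivot: region (rows) x product (columns) -> total revenue

     Tool Q        Widget A    
East           970          1370  
South         1611          2024  
West           556             0  

Highest: South / Widget A = $2024

South / Widget A = $2024


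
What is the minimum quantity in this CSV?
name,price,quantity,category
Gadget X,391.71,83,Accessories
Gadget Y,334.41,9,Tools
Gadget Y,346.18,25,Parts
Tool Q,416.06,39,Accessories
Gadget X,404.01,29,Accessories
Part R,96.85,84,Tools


Computing minimum quantity:
Values: [83, 9, 25, 39, 29, 84]
Min = 9

9


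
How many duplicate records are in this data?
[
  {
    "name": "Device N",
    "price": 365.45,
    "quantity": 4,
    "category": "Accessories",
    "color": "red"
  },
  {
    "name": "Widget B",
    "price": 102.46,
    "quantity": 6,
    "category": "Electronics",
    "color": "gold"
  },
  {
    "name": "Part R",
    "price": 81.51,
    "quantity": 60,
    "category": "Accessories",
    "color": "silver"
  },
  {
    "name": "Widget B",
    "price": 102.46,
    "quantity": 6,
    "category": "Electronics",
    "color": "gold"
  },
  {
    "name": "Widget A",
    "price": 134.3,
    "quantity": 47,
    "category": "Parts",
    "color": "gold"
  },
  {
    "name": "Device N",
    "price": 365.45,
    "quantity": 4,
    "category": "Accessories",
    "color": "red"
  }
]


Checking 6 records for duplicates:

  Row 1: Device N ($365.45, qty 4)
  Row 2: Widget B ($102.46, qty 6)
  Row 3: Part R ($81.51, qty 60)
  Row 4: Widget B ($102.46, qty 6) <-- DUPLICATE
  Row 5: Widget A ($134.3, qty 47)
  Row 6: Device N ($365.45, qty 4) <-- DUPLICATE

Duplicates found: 2
Unique records: 4

2 duplicates, 4 unique


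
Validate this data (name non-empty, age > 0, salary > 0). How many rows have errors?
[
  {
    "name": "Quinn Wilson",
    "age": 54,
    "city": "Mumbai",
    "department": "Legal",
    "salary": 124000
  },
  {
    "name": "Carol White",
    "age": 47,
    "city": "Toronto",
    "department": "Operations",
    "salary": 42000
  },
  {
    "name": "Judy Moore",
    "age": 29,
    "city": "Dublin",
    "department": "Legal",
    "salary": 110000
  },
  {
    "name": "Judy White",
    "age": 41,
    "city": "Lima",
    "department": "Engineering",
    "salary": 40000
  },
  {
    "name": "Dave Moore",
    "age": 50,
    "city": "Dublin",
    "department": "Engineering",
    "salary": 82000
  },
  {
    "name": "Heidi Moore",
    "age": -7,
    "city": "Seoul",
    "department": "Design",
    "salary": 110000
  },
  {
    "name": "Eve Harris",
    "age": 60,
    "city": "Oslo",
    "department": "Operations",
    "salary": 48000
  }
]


Validating 7 records:
Rules: name non-empty, age > 0, salary > 0

  Row 1 (Quinn Wilson): OK
  Row 2 (Carol White): OK
  Row 3 (Judy Moore): OK
  Row 4 (Judy White): OK
  Row 5 (Dave Moore): OK
  Row 6 (Heidi Moore): negative age: -7
  Row 7 (Eve Harris): OK

Total errors: 1

1 errors
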